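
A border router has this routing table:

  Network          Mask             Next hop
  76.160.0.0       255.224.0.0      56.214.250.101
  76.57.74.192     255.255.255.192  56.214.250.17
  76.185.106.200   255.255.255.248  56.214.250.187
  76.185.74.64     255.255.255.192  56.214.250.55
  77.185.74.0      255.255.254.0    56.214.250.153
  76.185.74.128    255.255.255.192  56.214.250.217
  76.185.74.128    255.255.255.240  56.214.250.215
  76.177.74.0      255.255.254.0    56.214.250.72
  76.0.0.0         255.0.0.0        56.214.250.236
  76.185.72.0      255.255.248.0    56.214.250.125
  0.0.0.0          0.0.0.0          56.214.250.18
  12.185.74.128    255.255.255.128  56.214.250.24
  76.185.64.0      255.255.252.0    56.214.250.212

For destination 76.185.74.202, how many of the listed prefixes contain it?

Prefixes containing 76.185.74.202:
  0.0.0.0/0 (default, matches everything)
  76.0.0.0/8 (76.0.0.0 - 76.255.255.255)
  76.160.0.0/11 (76.160.0.0 - 76.191.255.255)
  76.185.72.0/21 (76.185.72.0 - 76.185.79.255)
Total matching entries: 4.

4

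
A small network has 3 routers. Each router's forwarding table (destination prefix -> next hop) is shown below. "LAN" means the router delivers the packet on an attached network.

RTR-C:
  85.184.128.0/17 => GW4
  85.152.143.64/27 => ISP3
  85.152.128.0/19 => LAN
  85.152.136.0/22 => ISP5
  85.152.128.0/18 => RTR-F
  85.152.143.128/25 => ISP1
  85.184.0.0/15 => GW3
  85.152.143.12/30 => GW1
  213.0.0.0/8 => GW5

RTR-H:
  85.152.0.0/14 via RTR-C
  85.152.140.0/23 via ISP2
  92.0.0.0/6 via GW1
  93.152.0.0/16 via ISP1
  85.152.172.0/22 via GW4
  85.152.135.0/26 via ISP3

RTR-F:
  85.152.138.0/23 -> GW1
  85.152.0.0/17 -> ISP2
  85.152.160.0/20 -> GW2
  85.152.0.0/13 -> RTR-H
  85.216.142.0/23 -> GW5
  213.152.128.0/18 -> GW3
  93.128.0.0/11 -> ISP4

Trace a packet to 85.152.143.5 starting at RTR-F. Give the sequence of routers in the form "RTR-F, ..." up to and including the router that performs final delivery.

At RTR-F: longest match for 85.152.143.5 is 85.152.0.0/13 -> RTR-H
At RTR-H: longest match for 85.152.143.5 is 85.152.0.0/14 -> RTR-C
At RTR-C: longest match for 85.152.143.5 is 85.152.128.0/19 -> LAN

RTR-F, RTR-H, RTR-C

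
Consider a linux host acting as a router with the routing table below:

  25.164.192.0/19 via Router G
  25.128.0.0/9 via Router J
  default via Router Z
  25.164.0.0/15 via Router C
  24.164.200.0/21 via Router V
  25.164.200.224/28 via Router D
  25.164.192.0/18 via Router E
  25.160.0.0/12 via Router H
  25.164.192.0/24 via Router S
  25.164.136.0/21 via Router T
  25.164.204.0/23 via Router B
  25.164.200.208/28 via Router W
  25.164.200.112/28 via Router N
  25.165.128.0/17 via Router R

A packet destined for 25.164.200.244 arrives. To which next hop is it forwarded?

Router G

Routes whose prefix contains 25.164.200.244:
  0.0.0.0/0 (default, matches everything) -> Router Z
  25.128.0.0/9 (25.128.0.0 - 25.255.255.255) -> Router J
  25.160.0.0/12 (25.160.0.0 - 25.175.255.255) -> Router H
  25.164.0.0/15 (25.164.0.0 - 25.165.255.255) -> Router C
  25.164.192.0/18 (25.164.192.0 - 25.164.255.255) -> Router E
  25.164.192.0/19 (25.164.192.0 - 25.164.223.255) -> Router G
More-specific entries that do NOT match:
  25.164.200.224/28 (25.164.200.224 - 25.164.200.239) does not contain 25.164.200.244
  25.164.200.208/28 (25.164.200.208 - 25.164.200.223) does not contain 25.164.200.244
  25.164.200.112/28 (25.164.200.112 - 25.164.200.127) does not contain 25.164.200.244
  25.164.192.0/24 (25.164.192.0 - 25.164.192.255) does not contain 25.164.200.244
  25.164.204.0/23 (25.164.204.0 - 25.164.205.255) does not contain 25.164.200.244
  24.164.200.0/21 (24.164.200.0 - 24.164.207.255) does not contain 25.164.200.244
  25.164.136.0/21 (25.164.136.0 - 25.164.143.255) does not contain 25.164.200.244
Longest matching prefix is /19 -> next hop Router G.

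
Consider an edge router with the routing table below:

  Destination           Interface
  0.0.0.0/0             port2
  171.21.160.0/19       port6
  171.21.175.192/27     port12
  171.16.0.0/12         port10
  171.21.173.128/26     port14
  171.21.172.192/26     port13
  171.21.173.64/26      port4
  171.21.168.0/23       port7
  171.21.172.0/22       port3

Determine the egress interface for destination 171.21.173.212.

port3

Routes whose prefix contains 171.21.173.212:
  0.0.0.0/0 (default, matches everything) -> port2
  171.16.0.0/12 (171.16.0.0 - 171.31.255.255) -> port10
  171.21.160.0/19 (171.21.160.0 - 171.21.191.255) -> port6
  171.21.172.0/22 (171.21.172.0 - 171.21.175.255) -> port3
More-specific entries that do NOT match:
  171.21.175.192/27 (171.21.175.192 - 171.21.175.223) does not contain 171.21.173.212
  171.21.173.128/26 (171.21.173.128 - 171.21.173.191) does not contain 171.21.173.212
  171.21.172.192/26 (171.21.172.192 - 171.21.172.255) does not contain 171.21.173.212
  171.21.173.64/26 (171.21.173.64 - 171.21.173.127) does not contain 171.21.173.212
  171.21.168.0/23 (171.21.168.0 - 171.21.169.255) does not contain 171.21.173.212
Longest matching prefix is /22 -> interface port3.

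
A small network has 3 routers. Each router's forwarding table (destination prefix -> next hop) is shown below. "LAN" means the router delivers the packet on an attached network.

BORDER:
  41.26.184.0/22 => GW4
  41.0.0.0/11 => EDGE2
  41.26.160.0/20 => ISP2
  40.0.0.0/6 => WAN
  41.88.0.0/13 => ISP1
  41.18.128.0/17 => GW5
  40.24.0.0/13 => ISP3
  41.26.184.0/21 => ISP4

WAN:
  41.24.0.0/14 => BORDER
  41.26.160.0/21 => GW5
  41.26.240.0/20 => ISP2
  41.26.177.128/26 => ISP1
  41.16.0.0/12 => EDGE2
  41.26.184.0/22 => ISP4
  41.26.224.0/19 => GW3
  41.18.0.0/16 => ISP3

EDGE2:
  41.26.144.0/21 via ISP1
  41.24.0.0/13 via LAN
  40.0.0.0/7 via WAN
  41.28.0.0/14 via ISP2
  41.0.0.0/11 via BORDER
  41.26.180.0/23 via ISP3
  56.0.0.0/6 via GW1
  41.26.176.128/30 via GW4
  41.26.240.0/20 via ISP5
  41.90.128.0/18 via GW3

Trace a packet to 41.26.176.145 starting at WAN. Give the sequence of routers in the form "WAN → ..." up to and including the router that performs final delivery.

WAN → BORDER → EDGE2

At WAN: longest match for 41.26.176.145 is 41.24.0.0/14 -> BORDER
At BORDER: longest match for 41.26.176.145 is 41.0.0.0/11 -> EDGE2
At EDGE2: longest match for 41.26.176.145 is 41.24.0.0/13 -> LAN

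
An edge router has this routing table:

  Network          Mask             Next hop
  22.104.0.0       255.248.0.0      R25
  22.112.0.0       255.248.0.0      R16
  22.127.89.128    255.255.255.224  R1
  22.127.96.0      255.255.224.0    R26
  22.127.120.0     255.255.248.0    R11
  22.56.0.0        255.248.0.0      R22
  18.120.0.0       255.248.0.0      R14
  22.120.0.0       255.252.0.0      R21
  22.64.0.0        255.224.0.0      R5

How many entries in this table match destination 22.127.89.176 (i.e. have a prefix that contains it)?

0

No listed prefix contains 22.127.89.176.
Total matching entries: 0.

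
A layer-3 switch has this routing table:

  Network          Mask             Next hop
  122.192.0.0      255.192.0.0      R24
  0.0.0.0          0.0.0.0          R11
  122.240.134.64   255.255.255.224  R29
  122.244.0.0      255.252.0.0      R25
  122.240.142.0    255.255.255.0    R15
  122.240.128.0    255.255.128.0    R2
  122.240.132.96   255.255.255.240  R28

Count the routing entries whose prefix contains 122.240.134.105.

Prefixes containing 122.240.134.105:
  0.0.0.0/0 (default, matches everything)
  122.192.0.0/10 (122.192.0.0 - 122.255.255.255)
  122.240.128.0/17 (122.240.128.0 - 122.240.255.255)
Total matching entries: 3.

3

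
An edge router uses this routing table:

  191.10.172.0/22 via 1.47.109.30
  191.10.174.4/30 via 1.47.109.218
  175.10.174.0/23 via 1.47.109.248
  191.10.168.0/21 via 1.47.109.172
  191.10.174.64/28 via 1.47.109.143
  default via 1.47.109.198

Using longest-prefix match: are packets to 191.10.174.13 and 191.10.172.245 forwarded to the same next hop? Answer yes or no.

yes

191.10.174.13: longest match 191.10.172.0/22 -> 1.47.109.30
191.10.172.245: longest match 191.10.172.0/22 -> 1.47.109.30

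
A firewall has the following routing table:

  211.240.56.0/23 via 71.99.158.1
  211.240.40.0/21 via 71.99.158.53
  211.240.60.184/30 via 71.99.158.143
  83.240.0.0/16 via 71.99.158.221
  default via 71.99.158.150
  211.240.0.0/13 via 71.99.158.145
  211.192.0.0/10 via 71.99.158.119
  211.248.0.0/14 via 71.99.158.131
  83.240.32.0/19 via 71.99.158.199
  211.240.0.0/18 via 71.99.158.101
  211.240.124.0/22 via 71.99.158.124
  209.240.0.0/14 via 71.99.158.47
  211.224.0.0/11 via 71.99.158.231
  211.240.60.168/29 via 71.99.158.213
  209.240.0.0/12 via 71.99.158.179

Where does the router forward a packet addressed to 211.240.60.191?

Routes whose prefix contains 211.240.60.191:
  0.0.0.0/0 (default, matches everything) -> 71.99.158.150
  211.192.0.0/10 (211.192.0.0 - 211.255.255.255) -> 71.99.158.119
  211.224.0.0/11 (211.224.0.0 - 211.255.255.255) -> 71.99.158.231
  211.240.0.0/13 (211.240.0.0 - 211.247.255.255) -> 71.99.158.145
  211.240.0.0/18 (211.240.0.0 - 211.240.63.255) -> 71.99.158.101
More-specific entries that do NOT match:
  211.240.60.184/30 (211.240.60.184 - 211.240.60.187) does not contain 211.240.60.191
  211.240.60.168/29 (211.240.60.168 - 211.240.60.175) does not contain 211.240.60.191
  211.240.56.0/23 (211.240.56.0 - 211.240.57.255) does not contain 211.240.60.191
  211.240.124.0/22 (211.240.124.0 - 211.240.127.255) does not contain 211.240.60.191
  211.240.40.0/21 (211.240.40.0 - 211.240.47.255) does not contain 211.240.60.191
  83.240.32.0/19 (83.240.32.0 - 83.240.63.255) does not contain 211.240.60.191
Longest matching prefix is /18 -> next hop 71.99.158.101.

71.99.158.101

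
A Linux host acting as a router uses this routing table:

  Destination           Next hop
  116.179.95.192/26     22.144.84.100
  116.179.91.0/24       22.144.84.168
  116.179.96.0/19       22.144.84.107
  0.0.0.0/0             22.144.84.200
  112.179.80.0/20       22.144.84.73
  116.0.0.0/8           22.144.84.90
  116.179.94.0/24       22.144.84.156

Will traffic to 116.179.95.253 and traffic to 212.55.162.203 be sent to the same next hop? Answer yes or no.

116.179.95.253: longest match 116.179.95.192/26 -> 22.144.84.100
212.55.162.203: longest match 0.0.0.0/0 -> 22.144.84.200

no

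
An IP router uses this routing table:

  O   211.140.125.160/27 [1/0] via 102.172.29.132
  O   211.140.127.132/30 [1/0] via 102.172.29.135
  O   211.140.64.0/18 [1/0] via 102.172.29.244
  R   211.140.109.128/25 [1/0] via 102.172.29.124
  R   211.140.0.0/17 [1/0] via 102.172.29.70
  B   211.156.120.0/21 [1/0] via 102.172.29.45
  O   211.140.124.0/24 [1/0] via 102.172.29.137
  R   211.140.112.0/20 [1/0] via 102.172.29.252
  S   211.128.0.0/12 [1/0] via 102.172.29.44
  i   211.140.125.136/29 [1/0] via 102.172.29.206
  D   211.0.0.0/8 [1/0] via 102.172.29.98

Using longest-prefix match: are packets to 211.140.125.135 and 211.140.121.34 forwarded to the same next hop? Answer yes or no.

211.140.125.135: longest match 211.140.112.0/20 -> 102.172.29.252
211.140.121.34: longest match 211.140.112.0/20 -> 102.172.29.252

yes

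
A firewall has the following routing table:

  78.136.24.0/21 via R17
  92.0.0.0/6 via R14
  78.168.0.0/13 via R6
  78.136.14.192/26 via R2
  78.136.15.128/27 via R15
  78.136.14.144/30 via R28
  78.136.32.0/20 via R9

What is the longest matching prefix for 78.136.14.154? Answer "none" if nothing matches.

none

78.136.14.154 is outside every listed prefix and there is no default route.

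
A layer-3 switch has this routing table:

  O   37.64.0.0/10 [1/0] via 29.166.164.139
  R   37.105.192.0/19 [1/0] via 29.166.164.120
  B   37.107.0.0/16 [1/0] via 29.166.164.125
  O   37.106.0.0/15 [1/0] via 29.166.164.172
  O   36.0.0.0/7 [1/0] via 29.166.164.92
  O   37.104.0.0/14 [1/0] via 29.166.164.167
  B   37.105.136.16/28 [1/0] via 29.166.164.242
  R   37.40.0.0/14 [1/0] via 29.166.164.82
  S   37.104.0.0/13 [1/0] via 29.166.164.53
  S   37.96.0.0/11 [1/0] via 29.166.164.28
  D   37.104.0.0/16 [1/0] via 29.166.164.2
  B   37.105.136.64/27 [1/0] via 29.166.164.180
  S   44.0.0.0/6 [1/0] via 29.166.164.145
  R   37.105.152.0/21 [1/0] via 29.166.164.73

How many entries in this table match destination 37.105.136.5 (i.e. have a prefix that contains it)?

5

Prefixes containing 37.105.136.5:
  36.0.0.0/7 (36.0.0.0 - 37.255.255.255)
  37.64.0.0/10 (37.64.0.0 - 37.127.255.255)
  37.96.0.0/11 (37.96.0.0 - 37.127.255.255)
  37.104.0.0/13 (37.104.0.0 - 37.111.255.255)
  37.104.0.0/14 (37.104.0.0 - 37.107.255.255)
Total matching entries: 5.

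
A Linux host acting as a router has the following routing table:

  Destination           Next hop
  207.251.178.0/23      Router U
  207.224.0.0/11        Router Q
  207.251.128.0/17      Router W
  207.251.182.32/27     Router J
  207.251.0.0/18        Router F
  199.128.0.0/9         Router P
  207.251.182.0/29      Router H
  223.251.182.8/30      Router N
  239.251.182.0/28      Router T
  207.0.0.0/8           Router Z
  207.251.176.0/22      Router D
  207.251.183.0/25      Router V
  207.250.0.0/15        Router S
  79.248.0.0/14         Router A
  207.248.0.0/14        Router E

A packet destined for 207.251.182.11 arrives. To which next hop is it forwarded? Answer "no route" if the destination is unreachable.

Router W

Routes whose prefix contains 207.251.182.11:
  207.0.0.0/8 (207.0.0.0 - 207.255.255.255) -> Router Z
  207.224.0.0/11 (207.224.0.0 - 207.255.255.255) -> Router Q
  207.248.0.0/14 (207.248.0.0 - 207.251.255.255) -> Router E
  207.250.0.0/15 (207.250.0.0 - 207.251.255.255) -> Router S
  207.251.128.0/17 (207.251.128.0 - 207.251.255.255) -> Router W
More-specific entries that do NOT match:
  223.251.182.8/30 (223.251.182.8 - 223.251.182.11) does not contain 207.251.182.11
  207.251.182.0/29 (207.251.182.0 - 207.251.182.7) does not contain 207.251.182.11
  239.251.182.0/28 (239.251.182.0 - 239.251.182.15) does not contain 207.251.182.11
  207.251.182.32/27 (207.251.182.32 - 207.251.182.63) does not contain 207.251.182.11
  207.251.183.0/25 (207.251.183.0 - 207.251.183.127) does not contain 207.251.182.11
  207.251.178.0/23 (207.251.178.0 - 207.251.179.255) does not contain 207.251.182.11
  207.251.176.0/22 (207.251.176.0 - 207.251.179.255) does not contain 207.251.182.11
  207.251.0.0/18 (207.251.0.0 - 207.251.63.255) does not contain 207.251.182.11
Longest matching prefix is /17 -> next hop Router W.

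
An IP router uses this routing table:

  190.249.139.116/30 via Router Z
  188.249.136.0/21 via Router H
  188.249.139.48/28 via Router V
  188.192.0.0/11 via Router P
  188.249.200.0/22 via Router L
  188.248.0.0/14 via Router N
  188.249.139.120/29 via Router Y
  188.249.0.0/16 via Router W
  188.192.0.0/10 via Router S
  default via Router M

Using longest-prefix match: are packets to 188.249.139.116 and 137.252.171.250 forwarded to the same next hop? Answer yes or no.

188.249.139.116: longest match 188.249.136.0/21 -> Router H
137.252.171.250: longest match 0.0.0.0/0 -> Router M

no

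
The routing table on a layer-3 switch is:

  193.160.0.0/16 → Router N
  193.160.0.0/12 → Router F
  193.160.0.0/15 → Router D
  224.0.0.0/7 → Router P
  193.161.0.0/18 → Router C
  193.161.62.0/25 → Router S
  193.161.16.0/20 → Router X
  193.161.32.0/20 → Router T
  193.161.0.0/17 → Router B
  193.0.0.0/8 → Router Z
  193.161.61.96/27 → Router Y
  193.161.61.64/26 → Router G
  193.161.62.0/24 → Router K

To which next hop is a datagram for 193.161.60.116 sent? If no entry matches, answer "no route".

Routes whose prefix contains 193.161.60.116:
  193.0.0.0/8 (193.0.0.0 - 193.255.255.255) -> Router Z
  193.160.0.0/12 (193.160.0.0 - 193.175.255.255) -> Router F
  193.160.0.0/15 (193.160.0.0 - 193.161.255.255) -> Router D
  193.161.0.0/17 (193.161.0.0 - 193.161.127.255) -> Router B
  193.161.0.0/18 (193.161.0.0 - 193.161.63.255) -> Router C
More-specific entries that do NOT match:
  193.161.61.96/27 (193.161.61.96 - 193.161.61.127) does not contain 193.161.60.116
  193.161.61.64/26 (193.161.61.64 - 193.161.61.127) does not contain 193.161.60.116
  193.161.62.0/25 (193.161.62.0 - 193.161.62.127) does not contain 193.161.60.116
  193.161.62.0/24 (193.161.62.0 - 193.161.62.255) does not contain 193.161.60.116
  193.161.16.0/20 (193.161.16.0 - 193.161.31.255) does not contain 193.161.60.116
  193.161.32.0/20 (193.161.32.0 - 193.161.47.255) does not contain 193.161.60.116
Longest matching prefix is /18 -> next hop Router C.

Router C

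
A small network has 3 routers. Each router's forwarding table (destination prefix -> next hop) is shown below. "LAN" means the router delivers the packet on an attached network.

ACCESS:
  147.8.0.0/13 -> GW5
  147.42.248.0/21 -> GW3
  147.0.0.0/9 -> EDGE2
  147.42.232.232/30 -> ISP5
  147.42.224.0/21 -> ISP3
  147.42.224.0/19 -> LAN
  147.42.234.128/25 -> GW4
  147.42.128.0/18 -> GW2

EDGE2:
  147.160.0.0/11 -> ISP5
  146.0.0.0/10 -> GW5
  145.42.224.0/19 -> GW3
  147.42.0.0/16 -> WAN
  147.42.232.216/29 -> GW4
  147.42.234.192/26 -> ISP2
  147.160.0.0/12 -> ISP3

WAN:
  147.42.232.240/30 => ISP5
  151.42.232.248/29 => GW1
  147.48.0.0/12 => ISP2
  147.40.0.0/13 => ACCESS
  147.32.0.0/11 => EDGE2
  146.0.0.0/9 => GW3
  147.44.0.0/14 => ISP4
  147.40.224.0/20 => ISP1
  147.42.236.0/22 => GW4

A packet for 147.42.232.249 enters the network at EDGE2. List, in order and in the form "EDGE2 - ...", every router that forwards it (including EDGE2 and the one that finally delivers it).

At EDGE2: longest match for 147.42.232.249 is 147.42.0.0/16 -> WAN
At WAN: longest match for 147.42.232.249 is 147.40.0.0/13 -> ACCESS
At ACCESS: longest match for 147.42.232.249 is 147.42.224.0/19 -> LAN

EDGE2 - WAN - ACCESS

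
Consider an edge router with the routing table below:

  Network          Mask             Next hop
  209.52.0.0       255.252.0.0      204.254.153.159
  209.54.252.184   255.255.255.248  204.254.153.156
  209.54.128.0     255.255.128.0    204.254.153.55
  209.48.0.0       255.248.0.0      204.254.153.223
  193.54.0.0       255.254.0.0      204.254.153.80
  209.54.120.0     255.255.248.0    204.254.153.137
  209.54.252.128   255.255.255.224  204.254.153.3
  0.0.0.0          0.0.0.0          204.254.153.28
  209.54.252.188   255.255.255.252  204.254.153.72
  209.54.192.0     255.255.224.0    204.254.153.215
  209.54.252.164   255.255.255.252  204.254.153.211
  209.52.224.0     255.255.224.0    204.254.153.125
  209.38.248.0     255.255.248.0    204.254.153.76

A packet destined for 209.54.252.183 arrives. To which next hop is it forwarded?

204.254.153.55

Routes whose prefix contains 209.54.252.183:
  0.0.0.0/0 (default, matches everything) -> 204.254.153.28
  209.48.0.0/13 (209.48.0.0 - 209.55.255.255) -> 204.254.153.223
  209.52.0.0/14 (209.52.0.0 - 209.55.255.255) -> 204.254.153.159
  209.54.128.0/17 (209.54.128.0 - 209.54.255.255) -> 204.254.153.55
More-specific entries that do NOT match:
  209.54.252.188/30 (209.54.252.188 - 209.54.252.191) does not contain 209.54.252.183
  209.54.252.164/30 (209.54.252.164 - 209.54.252.167) does not contain 209.54.252.183
  209.54.252.184/29 (209.54.252.184 - 209.54.252.191) does not contain 209.54.252.183
  209.54.252.128/27 (209.54.252.128 - 209.54.252.159) does not contain 209.54.252.183
  209.54.120.0/21 (209.54.120.0 - 209.54.127.255) does not contain 209.54.252.183
  209.38.248.0/21 (209.38.248.0 - 209.38.255.255) does not contain 209.54.252.183
  209.54.192.0/19 (209.54.192.0 - 209.54.223.255) does not contain 209.54.252.183
  209.52.224.0/19 (209.52.224.0 - 209.52.255.255) does not contain 209.54.252.183
Longest matching prefix is /17 -> next hop 204.254.153.55.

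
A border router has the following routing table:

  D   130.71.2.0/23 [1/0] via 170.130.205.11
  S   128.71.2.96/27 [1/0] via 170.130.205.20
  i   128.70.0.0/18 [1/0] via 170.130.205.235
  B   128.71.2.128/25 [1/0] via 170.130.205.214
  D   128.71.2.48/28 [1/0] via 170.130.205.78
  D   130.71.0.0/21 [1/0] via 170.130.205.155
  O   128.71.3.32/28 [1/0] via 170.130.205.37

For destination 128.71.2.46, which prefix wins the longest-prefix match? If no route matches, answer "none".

none

128.71.2.46 is outside every listed prefix and there is no default route.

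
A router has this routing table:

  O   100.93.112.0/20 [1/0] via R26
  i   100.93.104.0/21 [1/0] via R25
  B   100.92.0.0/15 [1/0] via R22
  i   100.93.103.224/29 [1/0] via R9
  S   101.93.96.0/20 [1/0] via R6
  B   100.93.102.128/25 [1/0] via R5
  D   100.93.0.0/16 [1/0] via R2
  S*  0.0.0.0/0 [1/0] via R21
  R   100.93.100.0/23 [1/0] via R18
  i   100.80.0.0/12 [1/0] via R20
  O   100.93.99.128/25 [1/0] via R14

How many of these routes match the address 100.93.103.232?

Prefixes containing 100.93.103.232:
  0.0.0.0/0 (default, matches everything)
  100.80.0.0/12 (100.80.0.0 - 100.95.255.255)
  100.92.0.0/15 (100.92.0.0 - 100.93.255.255)
  100.93.0.0/16 (100.93.0.0 - 100.93.255.255)
Total matching entries: 4.

4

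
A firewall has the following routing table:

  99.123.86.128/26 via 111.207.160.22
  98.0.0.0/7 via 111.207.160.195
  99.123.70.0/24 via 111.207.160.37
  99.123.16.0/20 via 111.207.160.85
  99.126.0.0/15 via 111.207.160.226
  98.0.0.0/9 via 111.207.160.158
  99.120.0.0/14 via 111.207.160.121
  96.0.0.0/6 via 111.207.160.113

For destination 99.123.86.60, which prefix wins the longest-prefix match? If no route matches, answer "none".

Entries matching 99.123.86.60:
  96.0.0.0/6 (96.0.0.0 - 99.255.255.255)
  98.0.0.0/7 (98.0.0.0 - 99.255.255.255)
  99.120.0.0/14 (99.120.0.0 - 99.123.255.255)
Most specific is 99.120.0.0/14.

99.120.0.0/14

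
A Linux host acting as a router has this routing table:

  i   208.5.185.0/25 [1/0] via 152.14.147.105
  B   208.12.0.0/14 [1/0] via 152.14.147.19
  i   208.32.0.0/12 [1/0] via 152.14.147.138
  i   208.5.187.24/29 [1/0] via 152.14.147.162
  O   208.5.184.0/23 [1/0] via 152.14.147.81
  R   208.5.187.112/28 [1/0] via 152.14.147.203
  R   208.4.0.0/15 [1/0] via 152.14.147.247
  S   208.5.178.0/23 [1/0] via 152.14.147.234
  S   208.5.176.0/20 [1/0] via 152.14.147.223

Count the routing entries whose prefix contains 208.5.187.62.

Prefixes containing 208.5.187.62:
  208.4.0.0/15 (208.4.0.0 - 208.5.255.255)
  208.5.176.0/20 (208.5.176.0 - 208.5.191.255)
Total matching entries: 2.

2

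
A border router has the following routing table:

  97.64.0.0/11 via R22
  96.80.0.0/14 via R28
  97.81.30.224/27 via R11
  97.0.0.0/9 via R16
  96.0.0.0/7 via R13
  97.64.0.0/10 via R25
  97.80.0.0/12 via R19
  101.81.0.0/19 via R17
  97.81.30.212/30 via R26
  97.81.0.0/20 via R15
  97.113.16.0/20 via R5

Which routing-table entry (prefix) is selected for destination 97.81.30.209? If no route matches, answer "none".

97.80.0.0/12

Entries matching 97.81.30.209:
  96.0.0.0/7 (96.0.0.0 - 97.255.255.255)
  97.0.0.0/9 (97.0.0.0 - 97.127.255.255)
  97.64.0.0/10 (97.64.0.0 - 97.127.255.255)
  97.64.0.0/11 (97.64.0.0 - 97.95.255.255)
  97.80.0.0/12 (97.80.0.0 - 97.95.255.255)
Most specific is 97.80.0.0/12.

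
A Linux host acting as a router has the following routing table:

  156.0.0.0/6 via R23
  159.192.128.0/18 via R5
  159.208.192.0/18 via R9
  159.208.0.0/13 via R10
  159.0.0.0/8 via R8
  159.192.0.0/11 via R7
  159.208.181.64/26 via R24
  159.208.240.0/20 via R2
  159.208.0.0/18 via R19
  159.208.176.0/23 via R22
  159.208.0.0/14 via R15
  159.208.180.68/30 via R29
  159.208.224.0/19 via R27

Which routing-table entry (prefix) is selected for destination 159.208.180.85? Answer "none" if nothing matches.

159.208.0.0/14

Entries matching 159.208.180.85:
  156.0.0.0/6 (156.0.0.0 - 159.255.255.255)
  159.0.0.0/8 (159.0.0.0 - 159.255.255.255)
  159.192.0.0/11 (159.192.0.0 - 159.223.255.255)
  159.208.0.0/13 (159.208.0.0 - 159.215.255.255)
  159.208.0.0/14 (159.208.0.0 - 159.211.255.255)
Most specific is 159.208.0.0/14.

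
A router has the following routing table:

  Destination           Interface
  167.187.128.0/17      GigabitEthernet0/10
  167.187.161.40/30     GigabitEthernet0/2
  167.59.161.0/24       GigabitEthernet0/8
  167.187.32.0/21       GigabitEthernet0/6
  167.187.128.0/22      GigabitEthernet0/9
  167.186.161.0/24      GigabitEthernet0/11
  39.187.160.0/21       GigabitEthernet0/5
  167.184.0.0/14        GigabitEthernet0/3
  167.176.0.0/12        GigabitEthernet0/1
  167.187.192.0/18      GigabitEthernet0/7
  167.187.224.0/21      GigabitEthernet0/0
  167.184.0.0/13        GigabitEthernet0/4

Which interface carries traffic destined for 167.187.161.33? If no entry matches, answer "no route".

GigabitEthernet0/10

Routes whose prefix contains 167.187.161.33:
  167.176.0.0/12 (167.176.0.0 - 167.191.255.255) -> GigabitEthernet0/1
  167.184.0.0/13 (167.184.0.0 - 167.191.255.255) -> GigabitEthernet0/4
  167.184.0.0/14 (167.184.0.0 - 167.187.255.255) -> GigabitEthernet0/3
  167.187.128.0/17 (167.187.128.0 - 167.187.255.255) -> GigabitEthernet0/10
More-specific entries that do NOT match:
  167.187.161.40/30 (167.187.161.40 - 167.187.161.43) does not contain 167.187.161.33
  167.59.161.0/24 (167.59.161.0 - 167.59.161.255) does not contain 167.187.161.33
  167.186.161.0/24 (167.186.161.0 - 167.186.161.255) does not contain 167.187.161.33
  167.187.128.0/22 (167.187.128.0 - 167.187.131.255) does not contain 167.187.161.33
  167.187.32.0/21 (167.187.32.0 - 167.187.39.255) does not contain 167.187.161.33
  39.187.160.0/21 (39.187.160.0 - 39.187.167.255) does not contain 167.187.161.33
  167.187.224.0/21 (167.187.224.0 - 167.187.231.255) does not contain 167.187.161.33
  167.187.192.0/18 (167.187.192.0 - 167.187.255.255) does not contain 167.187.161.33
Longest matching prefix is /17 -> interface GigabitEthernet0/10.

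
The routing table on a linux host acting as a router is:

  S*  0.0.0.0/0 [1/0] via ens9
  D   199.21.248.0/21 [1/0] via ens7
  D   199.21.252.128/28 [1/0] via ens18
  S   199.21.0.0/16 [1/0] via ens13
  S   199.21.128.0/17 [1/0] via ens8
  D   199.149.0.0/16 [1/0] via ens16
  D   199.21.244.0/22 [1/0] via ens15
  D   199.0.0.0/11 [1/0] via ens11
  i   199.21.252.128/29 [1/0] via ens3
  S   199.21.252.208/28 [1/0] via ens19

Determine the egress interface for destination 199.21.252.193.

ens7

Routes whose prefix contains 199.21.252.193:
  0.0.0.0/0 (default, matches everything) -> ens9
  199.0.0.0/11 (199.0.0.0 - 199.31.255.255) -> ens11
  199.21.0.0/16 (199.21.0.0 - 199.21.255.255) -> ens13
  199.21.128.0/17 (199.21.128.0 - 199.21.255.255) -> ens8
  199.21.248.0/21 (199.21.248.0 - 199.21.255.255) -> ens7
More-specific entries that do NOT match:
  199.21.252.128/29 (199.21.252.128 - 199.21.252.135) does not contain 199.21.252.193
  199.21.252.128/28 (199.21.252.128 - 199.21.252.143) does not contain 199.21.252.193
  199.21.252.208/28 (199.21.252.208 - 199.21.252.223) does not contain 199.21.252.193
  199.21.244.0/22 (199.21.244.0 - 199.21.247.255) does not contain 199.21.252.193
Longest matching prefix is /21 -> interface ens7.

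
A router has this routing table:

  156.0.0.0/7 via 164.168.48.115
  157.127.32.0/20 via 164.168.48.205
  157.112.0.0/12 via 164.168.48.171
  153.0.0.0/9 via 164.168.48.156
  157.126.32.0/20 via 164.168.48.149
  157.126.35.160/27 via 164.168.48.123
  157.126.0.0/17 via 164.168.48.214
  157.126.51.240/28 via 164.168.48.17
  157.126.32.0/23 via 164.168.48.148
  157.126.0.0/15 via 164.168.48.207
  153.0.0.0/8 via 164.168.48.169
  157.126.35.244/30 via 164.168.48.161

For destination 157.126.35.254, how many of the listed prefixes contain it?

Prefixes containing 157.126.35.254:
  156.0.0.0/7 (156.0.0.0 - 157.255.255.255)
  157.112.0.0/12 (157.112.0.0 - 157.127.255.255)
  157.126.0.0/15 (157.126.0.0 - 157.127.255.255)
  157.126.0.0/17 (157.126.0.0 - 157.126.127.255)
  157.126.32.0/20 (157.126.32.0 - 157.126.47.255)
Total matching entries: 5.

5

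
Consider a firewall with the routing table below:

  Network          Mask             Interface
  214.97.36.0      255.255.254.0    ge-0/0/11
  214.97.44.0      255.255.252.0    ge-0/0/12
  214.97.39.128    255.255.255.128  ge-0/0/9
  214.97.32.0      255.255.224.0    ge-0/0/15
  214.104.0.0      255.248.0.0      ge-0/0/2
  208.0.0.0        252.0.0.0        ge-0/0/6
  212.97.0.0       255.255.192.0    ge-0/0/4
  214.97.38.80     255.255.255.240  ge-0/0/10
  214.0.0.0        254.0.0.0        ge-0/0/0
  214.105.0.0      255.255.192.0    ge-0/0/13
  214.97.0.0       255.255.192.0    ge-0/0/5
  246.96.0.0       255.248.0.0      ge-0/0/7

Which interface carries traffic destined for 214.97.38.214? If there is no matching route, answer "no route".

Routes whose prefix contains 214.97.38.214:
  214.0.0.0/7 (214.0.0.0 - 215.255.255.255) -> ge-0/0/0
  214.97.0.0/18 (214.97.0.0 - 214.97.63.255) -> ge-0/0/5
  214.97.32.0/19 (214.97.32.0 - 214.97.63.255) -> ge-0/0/15
More-specific entries that do NOT match:
  214.97.38.80/28 (214.97.38.80 - 214.97.38.95) does not contain 214.97.38.214
  214.97.39.128/25 (214.97.39.128 - 214.97.39.255) does not contain 214.97.38.214
  214.97.36.0/23 (214.97.36.0 - 214.97.37.255) does not contain 214.97.38.214
  214.97.44.0/22 (214.97.44.0 - 214.97.47.255) does not contain 214.97.38.214
Longest matching prefix is /19 -> interface ge-0/0/15.

ge-0/0/15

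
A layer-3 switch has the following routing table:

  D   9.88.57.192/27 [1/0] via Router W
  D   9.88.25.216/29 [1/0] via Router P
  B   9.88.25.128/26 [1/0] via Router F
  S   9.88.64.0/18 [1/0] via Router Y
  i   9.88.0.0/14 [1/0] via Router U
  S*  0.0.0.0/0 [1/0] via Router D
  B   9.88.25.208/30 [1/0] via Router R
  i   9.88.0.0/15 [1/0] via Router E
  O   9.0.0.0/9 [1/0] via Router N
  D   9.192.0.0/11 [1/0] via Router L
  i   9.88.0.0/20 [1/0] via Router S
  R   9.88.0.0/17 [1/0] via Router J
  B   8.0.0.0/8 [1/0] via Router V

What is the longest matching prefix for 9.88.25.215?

Entries matching 9.88.25.215:
  0.0.0.0/0 (default, matches everything)
  9.0.0.0/9 (9.0.0.0 - 9.127.255.255)
  9.88.0.0/14 (9.88.0.0 - 9.91.255.255)
  9.88.0.0/15 (9.88.0.0 - 9.89.255.255)
  9.88.0.0/17 (9.88.0.0 - 9.88.127.255)
Most specific is 9.88.0.0/17.

9.88.0.0/17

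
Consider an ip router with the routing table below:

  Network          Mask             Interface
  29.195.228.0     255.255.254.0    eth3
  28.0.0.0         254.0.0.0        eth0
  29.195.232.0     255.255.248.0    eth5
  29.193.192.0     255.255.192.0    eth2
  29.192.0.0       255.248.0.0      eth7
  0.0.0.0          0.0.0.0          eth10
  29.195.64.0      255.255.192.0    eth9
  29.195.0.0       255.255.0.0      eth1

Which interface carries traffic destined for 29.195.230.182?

Routes whose prefix contains 29.195.230.182:
  0.0.0.0/0 (default, matches everything) -> eth10
  28.0.0.0/7 (28.0.0.0 - 29.255.255.255) -> eth0
  29.192.0.0/13 (29.192.0.0 - 29.199.255.255) -> eth7
  29.195.0.0/16 (29.195.0.0 - 29.195.255.255) -> eth1
More-specific entries that do NOT match:
  29.195.228.0/23 (29.195.228.0 - 29.195.229.255) does not contain 29.195.230.182
  29.195.232.0/21 (29.195.232.0 - 29.195.239.255) does not contain 29.195.230.182
  29.193.192.0/18 (29.193.192.0 - 29.193.255.255) does not contain 29.195.230.182
  29.195.64.0/18 (29.195.64.0 - 29.195.127.255) does not contain 29.195.230.182
Longest matching prefix is /16 -> interface eth1.

eth1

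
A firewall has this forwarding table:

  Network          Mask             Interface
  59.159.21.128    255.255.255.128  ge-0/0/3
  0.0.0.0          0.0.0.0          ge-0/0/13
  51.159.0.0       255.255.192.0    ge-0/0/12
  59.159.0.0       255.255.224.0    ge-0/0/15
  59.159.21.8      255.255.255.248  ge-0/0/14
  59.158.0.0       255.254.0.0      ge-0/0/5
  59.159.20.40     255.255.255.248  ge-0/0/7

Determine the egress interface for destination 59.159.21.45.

Routes whose prefix contains 59.159.21.45:
  0.0.0.0/0 (default, matches everything) -> ge-0/0/13
  59.158.0.0/15 (59.158.0.0 - 59.159.255.255) -> ge-0/0/5
  59.159.0.0/19 (59.159.0.0 - 59.159.31.255) -> ge-0/0/15
More-specific entries that do NOT match:
  59.159.21.8/29 (59.159.21.8 - 59.159.21.15) does not contain 59.159.21.45
  59.159.20.40/29 (59.159.20.40 - 59.159.20.47) does not contain 59.159.21.45
  59.159.21.128/25 (59.159.21.128 - 59.159.21.255) does not contain 59.159.21.45
Longest matching prefix is /19 -> interface ge-0/0/15.

ge-0/0/15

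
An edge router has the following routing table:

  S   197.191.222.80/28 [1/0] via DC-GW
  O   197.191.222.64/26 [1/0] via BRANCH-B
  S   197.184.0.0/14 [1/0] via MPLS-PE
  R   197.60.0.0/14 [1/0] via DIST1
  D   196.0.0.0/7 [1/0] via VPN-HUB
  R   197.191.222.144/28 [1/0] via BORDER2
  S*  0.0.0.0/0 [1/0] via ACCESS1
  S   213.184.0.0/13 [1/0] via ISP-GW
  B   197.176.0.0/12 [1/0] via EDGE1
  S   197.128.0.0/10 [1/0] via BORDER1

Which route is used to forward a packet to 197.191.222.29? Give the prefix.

197.176.0.0/12

Entries matching 197.191.222.29:
  0.0.0.0/0 (default, matches everything)
  196.0.0.0/7 (196.0.0.0 - 197.255.255.255)
  197.128.0.0/10 (197.128.0.0 - 197.191.255.255)
  197.176.0.0/12 (197.176.0.0 - 197.191.255.255)
Most specific is 197.176.0.0/12.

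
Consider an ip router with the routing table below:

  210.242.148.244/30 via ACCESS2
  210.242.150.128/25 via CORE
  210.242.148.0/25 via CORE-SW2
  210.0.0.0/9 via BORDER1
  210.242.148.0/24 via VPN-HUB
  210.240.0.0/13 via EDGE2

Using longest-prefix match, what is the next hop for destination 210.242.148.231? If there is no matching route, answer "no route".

VPN-HUB

Routes whose prefix contains 210.242.148.231:
  210.240.0.0/13 (210.240.0.0 - 210.247.255.255) -> EDGE2
  210.242.148.0/24 (210.242.148.0 - 210.242.148.255) -> VPN-HUB
More-specific entries that do NOT match:
  210.242.148.244/30 (210.242.148.244 - 210.242.148.247) does not contain 210.242.148.231
  210.242.150.128/25 (210.242.150.128 - 210.242.150.255) does not contain 210.242.148.231
  210.242.148.0/25 (210.242.148.0 - 210.242.148.127) does not contain 210.242.148.231
Longest matching prefix is /24 -> next hop VPN-HUB.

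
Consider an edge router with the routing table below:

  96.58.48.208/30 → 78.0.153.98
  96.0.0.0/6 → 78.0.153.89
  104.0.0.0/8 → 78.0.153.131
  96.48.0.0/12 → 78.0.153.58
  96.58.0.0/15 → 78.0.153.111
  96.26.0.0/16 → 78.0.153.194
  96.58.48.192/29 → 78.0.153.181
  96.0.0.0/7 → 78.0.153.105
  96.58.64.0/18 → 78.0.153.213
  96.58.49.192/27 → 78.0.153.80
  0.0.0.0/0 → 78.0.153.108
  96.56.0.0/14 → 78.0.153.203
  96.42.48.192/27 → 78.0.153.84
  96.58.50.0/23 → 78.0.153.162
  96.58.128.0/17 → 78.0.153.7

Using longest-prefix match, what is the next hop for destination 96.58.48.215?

78.0.153.111

Routes whose prefix contains 96.58.48.215:
  0.0.0.0/0 (default, matches everything) -> 78.0.153.108
  96.0.0.0/6 (96.0.0.0 - 99.255.255.255) -> 78.0.153.89
  96.0.0.0/7 (96.0.0.0 - 97.255.255.255) -> 78.0.153.105
  96.48.0.0/12 (96.48.0.0 - 96.63.255.255) -> 78.0.153.58
  96.56.0.0/14 (96.56.0.0 - 96.59.255.255) -> 78.0.153.203
  96.58.0.0/15 (96.58.0.0 - 96.59.255.255) -> 78.0.153.111
More-specific entries that do NOT match:
  96.58.48.208/30 (96.58.48.208 - 96.58.48.211) does not contain 96.58.48.215
  96.58.48.192/29 (96.58.48.192 - 96.58.48.199) does not contain 96.58.48.215
  96.58.49.192/27 (96.58.49.192 - 96.58.49.223) does not contain 96.58.48.215
  96.42.48.192/27 (96.42.48.192 - 96.42.48.223) does not contain 96.58.48.215
  96.58.50.0/23 (96.58.50.0 - 96.58.51.255) does not contain 96.58.48.215
  96.58.64.0/18 (96.58.64.0 - 96.58.127.255) does not contain 96.58.48.215
  96.58.128.0/17 (96.58.128.0 - 96.58.255.255) does not contain 96.58.48.215
  96.26.0.0/16 (96.26.0.0 - 96.26.255.255) does not contain 96.58.48.215
Longest matching prefix is /15 -> next hop 78.0.153.111.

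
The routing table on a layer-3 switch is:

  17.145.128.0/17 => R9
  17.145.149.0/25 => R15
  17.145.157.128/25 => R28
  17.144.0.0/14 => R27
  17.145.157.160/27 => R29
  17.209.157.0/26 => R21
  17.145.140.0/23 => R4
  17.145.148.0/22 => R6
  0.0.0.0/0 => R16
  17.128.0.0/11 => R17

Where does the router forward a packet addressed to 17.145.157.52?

Routes whose prefix contains 17.145.157.52:
  0.0.0.0/0 (default, matches everything) -> R16
  17.128.0.0/11 (17.128.0.0 - 17.159.255.255) -> R17
  17.144.0.0/14 (17.144.0.0 - 17.147.255.255) -> R27
  17.145.128.0/17 (17.145.128.0 - 17.145.255.255) -> R9
More-specific entries that do NOT match:
  17.145.157.160/27 (17.145.157.160 - 17.145.157.191) does not contain 17.145.157.52
  17.209.157.0/26 (17.209.157.0 - 17.209.157.63) does not contain 17.145.157.52
  17.145.149.0/25 (17.145.149.0 - 17.145.149.127) does not contain 17.145.157.52
  17.145.157.128/25 (17.145.157.128 - 17.145.157.255) does not contain 17.145.157.52
  17.145.140.0/23 (17.145.140.0 - 17.145.141.255) does not contain 17.145.157.52
  17.145.148.0/22 (17.145.148.0 - 17.145.151.255) does not contain 17.145.157.52
Longest matching prefix is /17 -> next hop R9.

R9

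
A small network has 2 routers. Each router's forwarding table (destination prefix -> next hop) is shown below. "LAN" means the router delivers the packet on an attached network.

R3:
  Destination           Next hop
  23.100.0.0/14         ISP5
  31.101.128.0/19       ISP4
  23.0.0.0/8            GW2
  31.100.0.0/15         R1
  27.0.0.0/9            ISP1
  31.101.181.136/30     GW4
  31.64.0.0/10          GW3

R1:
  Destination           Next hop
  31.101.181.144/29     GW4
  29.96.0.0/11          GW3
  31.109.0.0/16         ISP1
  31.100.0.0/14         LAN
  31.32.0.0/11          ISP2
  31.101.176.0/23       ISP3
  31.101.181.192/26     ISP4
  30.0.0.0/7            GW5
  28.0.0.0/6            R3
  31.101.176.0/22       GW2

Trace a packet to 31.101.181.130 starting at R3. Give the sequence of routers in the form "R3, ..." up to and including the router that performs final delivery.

At R3: longest match for 31.101.181.130 is 31.100.0.0/15 -> R1
At R1: longest match for 31.101.181.130 is 31.100.0.0/14 -> LAN

R3, R1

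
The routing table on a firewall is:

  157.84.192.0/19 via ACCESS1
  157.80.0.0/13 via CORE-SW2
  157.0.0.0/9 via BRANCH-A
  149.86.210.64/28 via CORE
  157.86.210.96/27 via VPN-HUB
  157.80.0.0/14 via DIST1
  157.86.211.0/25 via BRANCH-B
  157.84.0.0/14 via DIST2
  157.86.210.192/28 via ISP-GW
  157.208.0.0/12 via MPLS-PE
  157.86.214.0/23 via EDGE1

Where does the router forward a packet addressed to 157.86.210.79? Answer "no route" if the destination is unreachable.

DIST2

Routes whose prefix contains 157.86.210.79:
  157.0.0.0/9 (157.0.0.0 - 157.127.255.255) -> BRANCH-A
  157.80.0.0/13 (157.80.0.0 - 157.87.255.255) -> CORE-SW2
  157.84.0.0/14 (157.84.0.0 - 157.87.255.255) -> DIST2
More-specific entries that do NOT match:
  149.86.210.64/28 (149.86.210.64 - 149.86.210.79) does not contain 157.86.210.79
  157.86.210.192/28 (157.86.210.192 - 157.86.210.207) does not contain 157.86.210.79
  157.86.210.96/27 (157.86.210.96 - 157.86.210.127) does not contain 157.86.210.79
  157.86.211.0/25 (157.86.211.0 - 157.86.211.127) does not contain 157.86.210.79
  157.86.214.0/23 (157.86.214.0 - 157.86.215.255) does not contain 157.86.210.79
  157.84.192.0/19 (157.84.192.0 - 157.84.223.255) does not contain 157.86.210.79
Longest matching prefix is /14 -> next hop DIST2.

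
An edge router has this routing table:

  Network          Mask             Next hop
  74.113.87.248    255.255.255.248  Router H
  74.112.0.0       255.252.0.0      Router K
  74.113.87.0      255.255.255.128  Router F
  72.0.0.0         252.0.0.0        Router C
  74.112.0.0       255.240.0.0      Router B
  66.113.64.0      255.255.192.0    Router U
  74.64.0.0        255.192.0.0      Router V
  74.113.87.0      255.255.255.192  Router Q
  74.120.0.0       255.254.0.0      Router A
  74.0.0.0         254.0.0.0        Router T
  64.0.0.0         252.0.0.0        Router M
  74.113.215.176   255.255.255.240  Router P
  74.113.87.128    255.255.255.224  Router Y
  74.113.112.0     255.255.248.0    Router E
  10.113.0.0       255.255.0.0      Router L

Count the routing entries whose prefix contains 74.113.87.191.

Prefixes containing 74.113.87.191:
  72.0.0.0/6 (72.0.0.0 - 75.255.255.255)
  74.0.0.0/7 (74.0.0.0 - 75.255.255.255)
  74.64.0.0/10 (74.64.0.0 - 74.127.255.255)
  74.112.0.0/12 (74.112.0.0 - 74.127.255.255)
  74.112.0.0/14 (74.112.0.0 - 74.115.255.255)
Total matching entries: 5.

5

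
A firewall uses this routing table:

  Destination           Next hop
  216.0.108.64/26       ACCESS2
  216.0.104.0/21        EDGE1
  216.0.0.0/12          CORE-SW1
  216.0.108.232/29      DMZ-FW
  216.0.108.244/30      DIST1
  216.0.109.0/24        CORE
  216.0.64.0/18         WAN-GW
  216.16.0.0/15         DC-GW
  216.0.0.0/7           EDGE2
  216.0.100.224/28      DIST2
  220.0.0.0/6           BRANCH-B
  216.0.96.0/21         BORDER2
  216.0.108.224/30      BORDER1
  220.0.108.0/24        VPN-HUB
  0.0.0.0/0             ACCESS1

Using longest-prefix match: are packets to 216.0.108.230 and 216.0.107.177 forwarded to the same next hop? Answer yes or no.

216.0.108.230: longest match 216.0.104.0/21 -> EDGE1
216.0.107.177: longest match 216.0.104.0/21 -> EDGE1

yes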